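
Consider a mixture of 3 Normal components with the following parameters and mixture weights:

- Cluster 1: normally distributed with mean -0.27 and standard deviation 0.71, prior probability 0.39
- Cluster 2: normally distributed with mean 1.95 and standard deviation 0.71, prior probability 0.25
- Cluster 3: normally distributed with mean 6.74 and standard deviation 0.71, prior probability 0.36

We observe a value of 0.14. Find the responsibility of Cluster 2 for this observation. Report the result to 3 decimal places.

0.029

By Bayes' theorem, P(k | x) = P(Z=k) f_k(x) / Σ_j P(Z=j) f_j(x).
Evaluate each component's likelihood at the observed value:
  f_1 = 0.475599
  f_2 = 0.0217987
  f_3 = 9.67495e-20
Multiply by the mixture weights:
  P(Z=1)·f_1 = 0.39 × 0.475599 = 0.185483
  P(Z=2)·f_2 = 0.25 × 0.0217987 = 0.00544969
  P(Z=3)·f_3 = 0.36 × 9.67495e-20 = 3.48298e-20
Denominator: 0.185483 + 0.00544969 + 3.48298e-20 = 0.190933
P(Cluster 2 | data) = 0.00544969 / 0.190933 ≈ 0.029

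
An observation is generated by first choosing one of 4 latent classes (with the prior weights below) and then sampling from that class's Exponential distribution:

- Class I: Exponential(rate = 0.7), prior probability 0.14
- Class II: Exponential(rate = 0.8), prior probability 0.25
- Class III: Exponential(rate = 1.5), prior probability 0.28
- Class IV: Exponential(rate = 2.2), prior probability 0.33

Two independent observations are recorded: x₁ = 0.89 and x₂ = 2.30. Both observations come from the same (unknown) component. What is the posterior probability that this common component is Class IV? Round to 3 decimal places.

By Bayes' theorem, P(k | x) = w_k f_k(x) / Σ_j w_j f_j(x).
Since both observations come from the same component, the likelihood for component k is f_k(x₁)·f_k(x₂).
  f_I = [0.7·e^(−0.7·0.89) = 0.7·e^(−0.6230) = 0.375433] × [0.139921] = 0.0525311
  f_II = [0.8·e^(−0.8·0.89) = 0.8·e^(−0.7120) = 0.39253] × [0.127054] = 0.0498724
  f_III = [1.5·e^(−1.5·0.89) = 1.5·e^(−1.3350) = 0.394737] × [0.0476185] = 0.0187968
  f_IV = [2.2·e^(−2.2·0.89) = 2.2·e^(−1.9580) = 0.310509] × [0.0139602] = 0.00433478
Unnormalised posteriors:
  w_I·f_I = 0.14 × 0.0525311 = 0.00735435
  w_II·f_II = 0.25 × 0.0498724 = 0.0124681
  w_III·f_III = 0.28 × 0.0187968 = 0.0052631
  w_IV·f_IV = 0.33 × 0.00433478 = 0.00143048
Sum: 0.00735435 + 0.0124681 + 0.0052631 + 0.00143048 = 0.026516
P(Class IV | x) ≈ 0.054

0.054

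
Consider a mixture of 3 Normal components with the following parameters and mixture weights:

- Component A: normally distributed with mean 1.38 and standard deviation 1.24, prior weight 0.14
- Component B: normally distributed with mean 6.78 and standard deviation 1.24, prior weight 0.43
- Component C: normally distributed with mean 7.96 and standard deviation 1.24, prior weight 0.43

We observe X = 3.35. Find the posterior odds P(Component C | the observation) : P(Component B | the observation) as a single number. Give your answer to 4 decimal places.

Posterior odds = (π_i f_i(x)) / (π_j f_j(x)); the normalising sum cancels.
Evaluate each component's likelihood at the observed value:
  f_A = (1/(1.24·√(2π)))·exp(−(3.35−1.38)²/(2·1.24²)) = 0.321728·exp(-1.26200) = 0.0910771
  f_B = (1/(1.24·√(2π)))·exp(−(3.35−6.78)²/(2·1.24²)) = 0.321728·exp(-3.82573) = 0.00701444
  f_C = (1/(1.24·√(2π)))·exp(−(3.35−7.96)²/(2·1.24²)) = 0.321728·exp(-6.91080) = 0.000320749
Posterior odds = (π_C·f_C) / (π_B·f_B) = (0.43·0.000320749) / (0.43·0.00701444) = 0.000137922 / 0.00301621 ≈ 0.0457

0.0457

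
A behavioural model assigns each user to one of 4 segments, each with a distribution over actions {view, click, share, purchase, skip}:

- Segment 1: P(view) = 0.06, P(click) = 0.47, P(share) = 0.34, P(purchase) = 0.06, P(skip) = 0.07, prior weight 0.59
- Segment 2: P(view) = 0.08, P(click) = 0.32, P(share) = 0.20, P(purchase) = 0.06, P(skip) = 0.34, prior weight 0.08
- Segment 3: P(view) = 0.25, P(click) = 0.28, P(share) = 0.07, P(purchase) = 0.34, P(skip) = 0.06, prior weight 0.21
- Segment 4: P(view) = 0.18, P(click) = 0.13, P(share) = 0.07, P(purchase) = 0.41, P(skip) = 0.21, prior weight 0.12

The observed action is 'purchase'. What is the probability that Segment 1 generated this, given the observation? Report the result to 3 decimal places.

0.220

By Bayes' theorem, P(k | x) = P(Z=k) f_k(x) / Σ_j P(Z=j) f_j(x).
Component likelihoods at x = 'purchase':
  L_1 = P(purchase | comp) = 0.06
  L_2 = P(purchase | comp) = 0.06
  L_3 = P(purchase | comp) = 0.34
  L_4 = P(purchase | comp) = 0.41
Unnormalised posteriors:
  P(Z=1)·L_1 = 0.59 × 0.06 = 0.0354
  P(Z=2)·L_2 = 0.08 × 0.06 = 0.0048
  P(Z=3)·L_3 = 0.21 × 0.34 = 0.0714
  P(Z=4)·L_4 = 0.12 × 0.41 = 0.0492
Marginal: 0.0354 + 0.0048 + 0.0714 + 0.0492 = 0.1608
Responsibility of Segment 1: 0.0354 / 0.1608 ≈ 0.220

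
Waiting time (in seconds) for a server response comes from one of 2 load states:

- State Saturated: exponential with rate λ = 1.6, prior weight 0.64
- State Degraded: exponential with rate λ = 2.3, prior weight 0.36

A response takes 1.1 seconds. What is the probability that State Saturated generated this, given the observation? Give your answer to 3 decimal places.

0.728

Apply Bayes' rule: the posterior for each component is proportional to its prior times its likelihood at x.
Evaluate each component's likelihood at the observed value:
  L_Saturated = 1.6·e^(−1.6·1.1) = 1.6·e^(−1.7600) = 0.275272
  L_Degraded = 2.3·e^(−2.3·1.1) = 2.3·e^(−2.5300) = 0.183216
Weight by the priors:
  P(Z=Saturated)·L_Saturated = 0.64 × 0.275272 = 0.176174
  P(Z=Degraded)·L_Degraded = 0.36 × 0.183216 = 0.0659577
Sum: 0.176174 + 0.0659577 = 0.242132
Responsibility of State Saturated: 0.176174 / 0.242132 ≈ 0.728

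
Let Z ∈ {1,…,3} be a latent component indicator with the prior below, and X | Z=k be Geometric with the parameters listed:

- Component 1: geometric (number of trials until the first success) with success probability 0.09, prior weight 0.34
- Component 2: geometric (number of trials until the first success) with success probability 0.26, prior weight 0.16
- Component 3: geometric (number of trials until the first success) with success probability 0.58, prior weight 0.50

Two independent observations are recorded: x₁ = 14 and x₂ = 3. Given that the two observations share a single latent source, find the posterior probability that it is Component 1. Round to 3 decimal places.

By Bayes' theorem, P(k | x) = w_k f_k(x) / Σ_j w_j f_j(x).
Since both observations come from the same component, the likelihood for component k is f_k(x₁)·f_k(x₂).
  L_1 = [0.0264107] × [0.074529] = 0.00196837
  L_2 = [0.00518783] × [0.142376] = 0.000738622
  L_3 = [7.33954e-06] × [0.102312] = 7.50923e-07
Unnormalised posteriors:
  w_1·L_1 = 0.34 × 0.00196837 = 0.000669245
  w_2·L_2 = 0.16 × 0.000738622 = 0.00011818
  w_3·L_3 = 0.50 × 7.50923e-07 = 3.75461e-07
Normaliser: 0.000669245 + 0.00011818 + 3.75461e-07 = 0.0007878
P(Component 1 | x₁, x₂) = 0.000669245 / 0.0007878 ≈ 0.850

0.850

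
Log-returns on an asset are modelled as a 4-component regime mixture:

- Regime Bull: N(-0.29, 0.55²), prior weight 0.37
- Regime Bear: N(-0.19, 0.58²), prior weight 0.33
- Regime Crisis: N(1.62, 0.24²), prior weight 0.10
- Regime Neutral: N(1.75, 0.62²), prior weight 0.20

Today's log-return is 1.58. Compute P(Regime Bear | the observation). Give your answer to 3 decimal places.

Posterior ∝ prior × likelihood, so P(k | x) ∝ π_k f_k(x); normalise over all components.
Normal densities:
  p_Bull = 0.0022404
  p_Bear = 0.00653409
  p_Crisis = 1.63933
  p_Neutral = 0.619716
Multiply by the mixture weights:
  π_Bull·p_Bull = 0.37 × 0.0022404 = 0.000828947
  π_Bear·p_Bear = 0.33 × 0.00653409 = 0.00215625
  π_Crisis·p_Crisis = 0.10 × 1.63933 = 0.163933
  π_Neutral·p_Neutral = 0.20 × 0.619716 = 0.123943
Sum: 0.000828947 + 0.00215625 + 0.163933 + 0.123943 = 0.290862
P(Regime Bear | x) = 0.00215625 / 0.290862 ≈ 0.007

0.007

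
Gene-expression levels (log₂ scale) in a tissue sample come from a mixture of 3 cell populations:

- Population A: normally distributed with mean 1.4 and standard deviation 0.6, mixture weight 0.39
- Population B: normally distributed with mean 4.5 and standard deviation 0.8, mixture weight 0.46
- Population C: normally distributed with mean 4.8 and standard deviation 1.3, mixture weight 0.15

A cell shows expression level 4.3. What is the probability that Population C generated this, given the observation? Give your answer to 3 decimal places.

By Bayes' theorem, P(k | x) = w_k f_k(x) / Σ_j w_j f_j(x).
Component likelihoods at x = 4.3:
  L_A = 5.62287e-06
  L_B = 0.483335
  L_C = 0.285
Multiply by the mixture weights:
  w_A·L_A = 0.39 × 5.62287e-06 = 2.19292e-06
  w_B·L_B = 0.46 × 0.483335 = 0.222334
  w_C·L_C = 0.15 × 0.285 = 0.0427499
Marginal: 2.19292e-06 + 0.222334 + 0.0427499 = 0.265086
So the posterior for Population C is 0.0427499 / 0.265086 ≈ 0.161.

0.161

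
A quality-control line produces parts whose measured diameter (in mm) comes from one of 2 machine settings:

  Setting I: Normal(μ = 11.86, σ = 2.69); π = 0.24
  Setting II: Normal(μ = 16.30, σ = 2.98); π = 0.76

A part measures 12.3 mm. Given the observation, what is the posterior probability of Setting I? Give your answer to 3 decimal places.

Apply Bayes' rule: the posterior for each component is proportional to its prior times its likelihood at x.
Component likelihoods at x = 12.3 mm:
  L_I = 0.146335
  L_II = 0.054382
Unnormalised posteriors:
  P(Z=I)·L_I = 0.24 × 0.146335 = 0.0351204
  P(Z=II)·L_II = 0.76 × 0.054382 = 0.0413303
Normaliser: 0.0351204 + 0.0413303 = 0.0764507
Responsibility of Setting I: 0.0351204 / 0.0764507 ≈ 0.459

0.459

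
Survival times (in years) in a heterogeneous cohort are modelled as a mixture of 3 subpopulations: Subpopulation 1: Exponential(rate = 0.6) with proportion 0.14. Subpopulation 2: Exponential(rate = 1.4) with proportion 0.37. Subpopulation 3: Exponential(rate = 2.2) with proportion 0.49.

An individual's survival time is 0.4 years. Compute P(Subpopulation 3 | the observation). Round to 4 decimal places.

0.5526

By Bayes' theorem, P(k | x) = P(Z=k) f_k(x) / Σ_j P(Z=j) f_j(x).
Component likelihoods at x = 0.4 years:
  f_1 = 0.6·e^(−0.6·0.4) = 0.6·e^(−0.2400) = 0.471977
  f_2 = 1.4·e^(−1.4·0.4) = 1.4·e^(−0.5600) = 0.799693
  f_3 = 2.2·e^(−2.2·0.4) = 2.2·e^(−0.8800) = 0.912522
Weight by the priors:
  P(Z=1)·f_1 = 0.14 × 0.471977 = 0.0660767
  P(Z=2)·f_2 = 0.37 × 0.799693 = 0.295886
  P(Z=3)·f_3 = 0.49 × 0.912522 = 0.447136
Denominator: 0.0660767 + 0.295886 + 0.447136 = 0.809099
P(Subpopulation 3 | x) = 0.447136 / 0.809099 ≈ 0.5526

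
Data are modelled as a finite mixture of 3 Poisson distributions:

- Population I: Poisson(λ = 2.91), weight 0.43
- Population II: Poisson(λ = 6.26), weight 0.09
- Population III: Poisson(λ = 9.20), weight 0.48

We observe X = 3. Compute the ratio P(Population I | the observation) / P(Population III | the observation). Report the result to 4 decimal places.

15.2846

The posterior odds equal the prior odds times the likelihood ratio: (P(Z=i)/P(Z=j))·(f_i(x)/f_j(x)).
Evaluate each component's likelihood at the observed value:
  p_I = e^(−2.91)·2.91^3/3! = 0.223733
  p_II = e^(−6.26)·6.26^3/3! = 0.0781427
  p_III = e^(−9.20)·9.20^3/3! = 0.013113
Odds = (0.43/0.48) × (0.223733/0.013113) = 0.895833 × 17.0619 ≈ 15.2846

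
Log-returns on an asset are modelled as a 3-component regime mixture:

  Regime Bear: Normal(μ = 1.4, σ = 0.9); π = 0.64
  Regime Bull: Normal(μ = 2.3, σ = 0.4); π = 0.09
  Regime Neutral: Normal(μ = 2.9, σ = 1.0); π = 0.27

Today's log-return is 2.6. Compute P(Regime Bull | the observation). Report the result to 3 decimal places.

Posterior ∝ prior × likelihood, so P(k | x) ∝ P(Z=k) f_k(x); normalise over all components.
Normal densities:
  p_Bear = 0.182233
  p_Bull = 0.752844
  p_Neutral = 0.381388
Unnormalised posteriors:
  P(Z=Bear)·p_Bear = 0.64 × 0.182233 = 0.116629
  P(Z=Bull)·p_Bull = 0.09 × 0.752844 = 0.0677559
  P(Z=Neutral)·p_Neutral = 0.27 × 0.381388 = 0.102975
Denominator: 0.116629 + 0.0677559 + 0.102975 = 0.28736
P(Regime Bull | the observation) ≈ 0.236

0.236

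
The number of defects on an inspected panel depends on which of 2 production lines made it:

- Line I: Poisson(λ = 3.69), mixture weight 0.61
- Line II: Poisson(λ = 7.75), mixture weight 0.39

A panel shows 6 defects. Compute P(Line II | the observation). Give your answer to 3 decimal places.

P(component k | x) = P(Z=k)·f_k(x) / marginal(x), where marginal(x) = Σ_j P(Z=j)·f_j(x).
Evaluate each component's likelihood at the observed value:
  p_I = e^(−3.69)·3.69^6/6! = 0.0875546
  p_II = e^(−7.75)·7.75^6/6! = 0.129627
Multiply by the mixture weights:
  P(Z=I)·p_I = 0.61 × 0.0875546 = 0.0534083
  P(Z=II)·p_II = 0.39 × 0.129627 = 0.0505545
Denominator: 0.0534083 + 0.0505545 = 0.103963
P(Line II | data) ≈ 0.486

0.486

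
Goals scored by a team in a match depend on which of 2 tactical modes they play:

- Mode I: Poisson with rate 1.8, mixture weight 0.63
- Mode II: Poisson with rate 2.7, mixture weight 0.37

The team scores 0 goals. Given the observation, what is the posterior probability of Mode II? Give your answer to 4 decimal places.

By Bayes' theorem, P(k | x) = π_k f_k(x) / Σ_j π_j f_j(x).
Poisson probabilities:
  f_I = e^(−1.8)·1.8^0/0! = 0.165299
  f_II = e^(−2.7)·2.7^0/0! = 0.0672055
Weight by the priors:
  π_I·f_I = 0.63 × 0.165299 = 0.104138
  π_II·f_II = 0.37 × 0.0672055 = 0.024866
Sum: 0.104138 + 0.024866 = 0.129004
So the posterior for Mode II is 0.024866 / 0.129004 ≈ 0.1928.

0.1928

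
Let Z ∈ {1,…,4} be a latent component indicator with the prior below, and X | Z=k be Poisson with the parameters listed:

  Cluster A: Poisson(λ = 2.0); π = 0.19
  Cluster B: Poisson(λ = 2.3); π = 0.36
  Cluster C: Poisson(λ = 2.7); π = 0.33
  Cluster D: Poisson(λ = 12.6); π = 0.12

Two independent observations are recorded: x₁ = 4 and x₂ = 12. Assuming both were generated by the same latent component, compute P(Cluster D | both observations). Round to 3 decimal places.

By Bayes' theorem, P(k | x) = π_k f_k(x) / Σ_j π_j f_j(x).
Since both observations come from the same component, the likelihood for component k is f_k(x₁)·f_k(x₂).
  f_A = [e^(−2.0)·2.0^4/4! = 0.0902235] × [1.15727e-06] = 1.04413e-07
  f_B = [e^(−2.3)·2.3^4/4! = 0.116902] × [4.58691e-06] = 5.36219e-07
  f_C = [e^(−2.7)·2.7^4/4! = 0.148816] × [2.10588e-05] = 3.13388e-06
  f_D = [e^(−12.6)·12.6^4/4! = 0.00354128] × [0.11272] = 0.000399172
Weight by the priors:
  π_A·f_A = 0.19 × 1.04413e-07 = 1.98384e-08
  π_B·f_B = 0.36 × 5.36219e-07 = 1.93039e-07
  π_C·f_C = 0.33 × 3.13388e-06 = 1.03418e-06
  π_D·f_D = 0.12 × 0.000399172 = 4.79006e-05
Evidence: 1.98384e-08 + 1.93039e-07 + 1.03418e-06 + 4.79006e-05 = 4.91476e-05
So the posterior for Cluster D is 4.79006e-05 / 4.91476e-05 ≈ 0.975.

0.975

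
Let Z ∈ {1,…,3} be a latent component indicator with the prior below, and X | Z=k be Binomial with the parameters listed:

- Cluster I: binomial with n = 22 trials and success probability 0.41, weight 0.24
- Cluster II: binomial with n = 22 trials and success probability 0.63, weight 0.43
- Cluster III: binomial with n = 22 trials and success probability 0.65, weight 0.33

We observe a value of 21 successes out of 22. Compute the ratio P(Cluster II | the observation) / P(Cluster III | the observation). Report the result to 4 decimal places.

0.7146

Since P(k|x) ∝ π_k f_k(x), the posterior odds are π_i f_i(x) / (π_j f_j(x)).
Binomial probabilities:
  f_I = C(22,21)·0.41^21·0.59^1 = 22·7.38688e-09·0.59 = 9.58817e-08
  f_II = C(22,21)·0.63^21·0.37^1 = 22·6.11155e-05·0.37 = 0.00049748
  f_III = C(22,21)·0.65^21·0.35^1 = 22·0.00011781·0.35 = 0.000907134
0.000213917 / 0.000299354 ≈ 0.7146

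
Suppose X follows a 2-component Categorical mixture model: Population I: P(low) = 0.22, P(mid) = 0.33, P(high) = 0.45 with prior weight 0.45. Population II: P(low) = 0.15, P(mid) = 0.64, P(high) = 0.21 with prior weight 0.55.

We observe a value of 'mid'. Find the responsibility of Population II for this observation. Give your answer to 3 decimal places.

0.703

The responsibility of component k is P(Z=k) f_k(x) divided by Σ_j P(Z=j) f_j(x).
Categorical probabilities:
  p_I = P(mid | comp) = 0.33
  p_II = P(mid | comp) = 0.64
Unnormalised posteriors:
  P(Z=I)·p_I = 0.45 × 0.33 = 0.1485
  P(Z=II)·p_II = 0.55 × 0.64 = 0.352
Denominator: 0.1485 + 0.352 = 0.5005
P(Population II | data) = 0.352 / 0.5005 ≈ 0.703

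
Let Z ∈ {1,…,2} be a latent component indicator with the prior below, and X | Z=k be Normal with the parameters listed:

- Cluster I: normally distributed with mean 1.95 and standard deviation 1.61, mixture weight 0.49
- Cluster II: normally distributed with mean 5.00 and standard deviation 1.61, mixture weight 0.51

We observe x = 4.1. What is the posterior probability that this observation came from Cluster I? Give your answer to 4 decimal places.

By Bayes' theorem, P(k | x) = P(Z=k) f_k(x) / Σ_j P(Z=j) f_j(x).
Normal densities:
  f_I = 0.101589
  f_II = 0.211947
Weight by the priors:
  P(Z=I)·f_I = 0.49 × 0.101589 = 0.0497784
  P(Z=II)·f_II = 0.51 × 0.211947 = 0.108093
Marginal: 0.0497784 + 0.108093 = 0.157872
Responsibility of Cluster I: 0.0497784 / 0.157872 ≈ 0.3153

0.3153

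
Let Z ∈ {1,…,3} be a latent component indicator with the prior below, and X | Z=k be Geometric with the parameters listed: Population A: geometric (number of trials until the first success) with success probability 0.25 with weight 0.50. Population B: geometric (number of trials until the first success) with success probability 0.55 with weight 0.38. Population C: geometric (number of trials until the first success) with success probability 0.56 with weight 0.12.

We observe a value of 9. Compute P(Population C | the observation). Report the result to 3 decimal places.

Apply Bayes' rule: the posterior for each component is proportional to its prior times its likelihood at x.
Evaluate each component's likelihood at the observed value:
  p_A = 0.25·(1−0.25)^8 = 0.25·0.100113 = 0.0250282
  p_B = 0.55·(1−0.55)^8 = 0.55·0.00168151 = 0.000924832
  p_C = 0.56·(1−0.56)^8 = 0.56·0.00140482 = 0.000786701
Weight by the priors:
  P(Z=A)·p_A = 0.50 × 0.0250282 = 0.0125141
  P(Z=B)·p_B = 0.38 × 0.000924832 = 0.000351436
  P(Z=C)·p_C = 0.12 × 0.000786701 = 9.44041e-05
Evidence: 0.0125141 + 0.000351436 + 9.44041e-05 = 0.01296
P(Population C | the observation) = 9.44041e-05 / 0.01296 ≈ 0.007

0.007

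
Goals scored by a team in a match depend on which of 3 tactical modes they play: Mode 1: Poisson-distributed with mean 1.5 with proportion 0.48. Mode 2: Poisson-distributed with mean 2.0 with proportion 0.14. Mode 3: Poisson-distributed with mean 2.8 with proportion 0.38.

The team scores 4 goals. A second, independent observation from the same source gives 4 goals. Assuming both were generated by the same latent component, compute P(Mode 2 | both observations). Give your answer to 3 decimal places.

0.100

Posterior ∝ prior × likelihood, so P(k | x) ∝ w_k f_k(x); normalise over all components.
Since both observations come from the same component, the likelihood for component k is f_k(x₁)·f_k(x₂).
  L_1 = [e^(−1.5)·1.5^4/4! = 0.0470665] × [0.0470665] = 0.00221526
  L_2 = [e^(−2.0)·2.0^4/4! = 0.0902235] × [0.0902235] = 0.00814028
  L_3 = [e^(−2.8)·2.8^4/4! = 0.155739] × [0.155739] = 0.0242545
Prior × likelihood for each component:
  w_1·L_1 = 0.48 × 0.00221526 = 0.00106332
  w_2·L_2 = 0.14 × 0.00814028 = 0.00113964
  w_3·L_3 = 0.38 × 0.0242545 = 0.00921672
Marginal: 0.00106332 + 0.00113964 + 0.00921672 = 0.0114197
Responsibility of Mode 2: 0.00113964 / 0.0114197 ≈ 0.100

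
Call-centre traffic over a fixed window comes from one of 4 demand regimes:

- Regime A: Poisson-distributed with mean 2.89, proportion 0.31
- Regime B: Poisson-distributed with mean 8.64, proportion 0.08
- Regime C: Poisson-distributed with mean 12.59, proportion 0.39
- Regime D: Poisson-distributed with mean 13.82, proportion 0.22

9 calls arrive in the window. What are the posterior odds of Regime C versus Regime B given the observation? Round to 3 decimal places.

2.780

The posterior odds equal the prior odds times the likelihood ratio: (π_i/π_j)·(f_i(x)/f_j(x)).
Evaluate each component's likelihood at the observed value:
  p_A = e^(−2.89)·2.89^9/9! = 0.00215381
  p_B = e^(−8.64)·8.64^9/9! = 0.130785
  p_C = e^(−12.59)·12.59^9/9! = 0.0745935
  p_D = e^(−13.82)·13.82^9/9! = 0.0504498
Posterior odds = (π_C·p_C) / (π_B·p_B) = (0.39·0.0745935) / (0.08·0.130785) = 0.0290915 / 0.0104628 ≈ 2.780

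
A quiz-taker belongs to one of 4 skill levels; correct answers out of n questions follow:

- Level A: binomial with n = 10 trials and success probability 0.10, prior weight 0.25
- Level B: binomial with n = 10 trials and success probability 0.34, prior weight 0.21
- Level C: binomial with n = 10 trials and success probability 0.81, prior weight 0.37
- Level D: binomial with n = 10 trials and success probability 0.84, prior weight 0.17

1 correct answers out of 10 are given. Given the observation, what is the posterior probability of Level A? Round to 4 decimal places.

P(component k | x) = P(Z=k)·f_k(x) / marginal(x), where marginal(x) = Σ_j P(Z=j)·f_j(x).
Component likelihoods at x = 1 correct answers out of 10:
  f_A = C(10,1)·0.10^1·0.90^9 = 10·0.1·0.38742 = 0.38742
  f_B = C(10,1)·0.34^1·0.66^9 = 10·0.34·0.0237627 = 0.0807931
  f_C = C(10,1)·0.81^1·0.19^9 = 10·0.81·3.22688e-07 = 2.61377e-06
  f_D = C(10,1)·0.84^1·0.16^9 = 10·0.84·6.87195e-08 = 5.77244e-07
Weight by the priors:
  P(Z=A)·f_A = 0.25 × 0.38742 = 0.0968551
  P(Z=B)·f_B = 0.21 × 0.0807931 = 0.0169666
  P(Z=C)·f_C = 0.37 × 2.61377e-06 = 9.67095e-07
  P(Z=D)·f_D = 0.17 × 5.77244e-07 = 9.81314e-08
Marginal: 0.0968551 + 0.0169666 + 9.67095e-07 + 9.81314e-08 = 0.113823
P(Level A | x) = 0.0968551 / 0.113823 ≈ 0.8509

0.8509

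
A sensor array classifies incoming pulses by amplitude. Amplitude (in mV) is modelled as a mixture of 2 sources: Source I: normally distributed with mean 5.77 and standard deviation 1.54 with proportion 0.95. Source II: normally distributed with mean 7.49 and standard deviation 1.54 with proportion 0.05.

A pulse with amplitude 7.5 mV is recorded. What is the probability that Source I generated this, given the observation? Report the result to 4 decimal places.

Apply Bayes' rule: the posterior for each component is proportional to its prior times its likelihood at x.
Normal densities:
  L_I = 0.137834
  L_II = 0.259048
Unnormalised posteriors:
  P(Z=I)·L_I = 0.95 × 0.137834 = 0.130942
  P(Z=II)·L_II = 0.05 × 0.259048 = 0.0129524
Denominator: 0.130942 + 0.0129524 = 0.143894
P(Source I | data) = 0.130942 / 0.143894 ≈ 0.9100

0.9100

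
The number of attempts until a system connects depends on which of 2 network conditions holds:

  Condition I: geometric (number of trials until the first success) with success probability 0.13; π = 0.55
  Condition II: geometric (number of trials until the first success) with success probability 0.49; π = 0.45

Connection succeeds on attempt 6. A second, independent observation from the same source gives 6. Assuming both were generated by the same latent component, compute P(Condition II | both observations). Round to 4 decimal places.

0.0528

By Bayes' theorem, P(k | x) = P(Z=k) f_k(x) / Σ_j P(Z=j) f_j(x).
Since both observations come from the same component, the likelihood for component k is f_k(x₁)·f_k(x₂).
  p_I = [0.13·(1−0.13)^5 = 0.13·0.498421 = 0.0647947] × [0.0647947] = 0.00419836
  p_II = [0.49·(1−0.49)^5 = 0.49·0.0345025 = 0.0169062] × [0.0169062] = 0.000285821
Weight by the priors:
  P(Z=I)·p_I = 0.55 × 0.00419836 = 0.0023091
  P(Z=II)·p_II = 0.45 × 0.000285821 = 0.000128619
Marginal: 0.0023091 + 0.000128619 = 0.00243772
P(Condition II | data) = 0.000128619 / 0.00243772 ≈ 0.0528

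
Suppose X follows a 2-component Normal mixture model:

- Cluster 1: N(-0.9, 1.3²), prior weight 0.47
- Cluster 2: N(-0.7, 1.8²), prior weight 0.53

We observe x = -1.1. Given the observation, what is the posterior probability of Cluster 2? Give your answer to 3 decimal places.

Apply Bayes' rule: the posterior for each component is proportional to its prior times its likelihood at x.
Evaluate each component's likelihood at the observed value:
  p_1 = 0.303268
  p_2 = 0.216229
Prior × likelihood for each component:
  π_1·p_1 = 0.47 × 0.303268 = 0.142536
  π_2·p_2 = 0.53 × 0.216229 = 0.114601
Denominator: 0.142536 + 0.114601 = 0.257138
Responsibility of Cluster 2: 0.114601 / 0.257138 ≈ 0.446

0.446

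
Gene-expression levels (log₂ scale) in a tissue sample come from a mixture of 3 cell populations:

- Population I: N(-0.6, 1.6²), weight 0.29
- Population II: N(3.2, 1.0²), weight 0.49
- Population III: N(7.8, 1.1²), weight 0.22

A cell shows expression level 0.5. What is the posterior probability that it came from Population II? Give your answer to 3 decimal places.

0.082

P(component k | x) = w_k·f_k(x) / marginal(x), where marginal(x) = Σ_j w_j·f_j(x).
Evaluate each component's likelihood at the observed value:
  f_I = 0.196858
  f_II = 0.0104209
  f_III = 9.90982e-11
Multiply by the mixture weights:
  w_I·f_I = 0.29 × 0.196858 = 0.057089
  w_II·f_II = 0.49 × 0.0104209 = 0.00510626
  w_III·f_III = 0.22 × 9.90982e-11 = 2.18016e-11
Marginal: 0.057089 + 0.00510626 + 2.18016e-11 = 0.0621952
Responsibility of Population II: 0.00510626 / 0.0621952 ≈ 0.082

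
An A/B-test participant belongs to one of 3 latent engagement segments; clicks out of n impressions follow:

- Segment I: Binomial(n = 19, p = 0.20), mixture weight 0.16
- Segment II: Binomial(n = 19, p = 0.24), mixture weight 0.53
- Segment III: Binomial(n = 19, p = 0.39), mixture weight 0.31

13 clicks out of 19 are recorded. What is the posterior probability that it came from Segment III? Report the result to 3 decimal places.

0.988

P(component k | x) = P(Z=k)·f_k(x) / marginal(x), where marginal(x) = Σ_j P(Z=j)·f_j(x).
Binomial probabilities:
  L_I = C(19,13)·0.20^13·0.80^6 = 27132·8.192e-10·0.262144 = 5.82655e-06
  L_II = C(19,13)·0.24^13·0.76^6 = 27132·8.76488e-09·0.1927 = 4.58257e-05
  L_III = C(19,13)·0.39^13·0.61^6 = 27132·4.82881e-06·0.0515204 = 0.00674995
Weight by the priors:
  P(Z=I)·L_I = 0.16 × 5.82655e-06 = 9.32248e-07
  P(Z=II)·L_II = 0.53 × 4.58257e-05 = 2.42876e-05
  P(Z=III)·L_III = 0.31 × 0.00674995 = 0.00209249
Marginal: 9.32248e-07 + 2.42876e-05 + 0.00209249 = 0.00211771
P(Segment III | x) ≈ 0.988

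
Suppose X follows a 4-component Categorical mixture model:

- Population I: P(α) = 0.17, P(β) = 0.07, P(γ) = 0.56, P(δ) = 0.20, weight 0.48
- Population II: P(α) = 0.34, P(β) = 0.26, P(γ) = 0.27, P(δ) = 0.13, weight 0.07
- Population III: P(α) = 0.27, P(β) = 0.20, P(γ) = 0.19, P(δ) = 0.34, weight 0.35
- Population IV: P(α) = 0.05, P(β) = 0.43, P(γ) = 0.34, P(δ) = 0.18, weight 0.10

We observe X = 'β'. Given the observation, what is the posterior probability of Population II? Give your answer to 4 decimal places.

Posterior ∝ prior × likelihood, so P(k | x) ∝ P(Z=k) f_k(x); normalise over all components.
Categorical probabilities:
  f_I = P(β | comp) = 0.07
  f_II = P(β | comp) = 0.26
  f_III = P(β | comp) = 0.20
  f_IV = P(β | comp) = 0.43
Weight by the priors:
  P(Z=I)·f_I = 0.48 × 0.07 = 0.0336
  P(Z=II)·f_II = 0.07 × 0.26 = 0.0182
  P(Z=III)·f_III = 0.35 × 0.2 = 0.07
  P(Z=IV)·f_IV = 0.10 × 0.43 = 0.043
Normaliser: 0.0336 + 0.0182 + 0.07 + 0.043 = 0.1648
P(Population II | x) ≈ 0.1104

0.1104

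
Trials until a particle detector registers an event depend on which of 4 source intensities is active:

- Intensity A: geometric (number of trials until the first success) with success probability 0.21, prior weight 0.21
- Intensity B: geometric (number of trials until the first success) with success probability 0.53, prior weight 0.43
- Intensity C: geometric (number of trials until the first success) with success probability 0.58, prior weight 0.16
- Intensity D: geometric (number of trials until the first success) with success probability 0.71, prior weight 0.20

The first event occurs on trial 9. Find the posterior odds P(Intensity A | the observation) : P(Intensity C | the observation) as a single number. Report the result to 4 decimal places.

74.4583

The posterior odds equal the prior odds times the likelihood ratio: (π_i/π_j)·(f_i(x)/f_j(x)).
Geometric probabilities:
  L_A = 0.0318593
  L_B = 0.001262
  L_C = 0.000561594
  L_D = 3.55175e-05
Posterior odds = (π_A·L_A) / (π_C·L_C) = (0.21·0.0318593) / (0.16·0.000561594) = 0.00669045 / 8.9855e-05 ≈ 74.4583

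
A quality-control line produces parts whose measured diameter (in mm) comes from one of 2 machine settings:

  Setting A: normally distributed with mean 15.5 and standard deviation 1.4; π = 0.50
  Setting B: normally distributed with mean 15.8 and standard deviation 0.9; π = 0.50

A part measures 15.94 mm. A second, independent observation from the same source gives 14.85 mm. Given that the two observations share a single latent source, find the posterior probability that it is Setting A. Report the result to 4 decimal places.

By Bayes' theorem, P(k | x) = π_k f_k(x) / Σ_j π_j f_j(x).
Since both observations come from the same component, the likelihood for component k is f_k(x₁)·f_k(x₂).
  p_A = [0.271227] × [0.255843] = 0.0693916
  p_B = [0.437939] × [0.253935] = 0.111208
Multiply by the mixture weights:
  π_A·p_A = 0.50 × 0.0693916 = 0.0346958
  π_B·p_B = 0.50 × 0.111208 = 0.055604
Sum: 0.0346958 + 0.055604 = 0.0902998
Responsibility of Setting A: 0.0346958 / 0.0902998 ≈ 0.3842

0.3842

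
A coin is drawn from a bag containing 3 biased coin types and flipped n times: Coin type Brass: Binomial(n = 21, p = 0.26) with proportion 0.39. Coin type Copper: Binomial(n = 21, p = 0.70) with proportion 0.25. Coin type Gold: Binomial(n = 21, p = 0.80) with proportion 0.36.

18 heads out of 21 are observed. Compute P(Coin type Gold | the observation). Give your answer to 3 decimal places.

The responsibility of component k is π_k f_k(x) divided by Σ_j π_j f_j(x).
Component likelihoods at x = 18 heads out of 21:
  f_Brass = 1.58879e-08
  f_Copper = 0.0584763
  f_Gold = 0.191673
Weight by the priors:
  π_Brass·f_Brass = 0.39 × 1.58879e-08 = 6.19629e-09
  π_Copper·f_Copper = 0.25 × 0.0584763 = 0.0146191
  π_Gold·f_Gold = 0.36 × 0.191673 = 0.0690024
Evidence: 6.19629e-09 + 0.0146191 + 0.0690024 = 0.0836214
P(Coin type Gold | data) ≈ 0.825

0.825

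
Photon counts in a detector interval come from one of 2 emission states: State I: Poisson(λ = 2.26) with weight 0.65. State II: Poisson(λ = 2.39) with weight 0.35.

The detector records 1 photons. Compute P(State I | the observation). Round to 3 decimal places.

0.667

Apply Bayes' rule: the posterior for each component is proportional to its prior times its likelihood at x.
Evaluate each component's likelihood at the observed value:
  p_I = 0.235832
  p_II = 0.218995
Unnormalised posteriors:
  π_I·p_I = 0.65 × 0.235832 = 0.153291
  π_II·p_II = 0.35 × 0.218995 = 0.0766482
Evidence: 0.153291 + 0.0766482 = 0.229939
P(State I | 1 photons) = 0.153291 / 0.229939 ≈ 0.667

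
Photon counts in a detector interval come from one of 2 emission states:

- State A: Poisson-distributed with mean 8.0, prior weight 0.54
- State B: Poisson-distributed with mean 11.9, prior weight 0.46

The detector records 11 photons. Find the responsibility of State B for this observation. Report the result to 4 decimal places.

P(component k | x) = π_k·f_k(x) / marginal(x), where marginal(x) = Σ_j π_j·f_j(x).
Component likelihoods at x = 11 photons:
  f_A = 0.0721902
  f_B = 0.115281
Multiply by the mixture weights:
  π_A·f_A = 0.54 × 0.0721902 = 0.0389827
  π_B·f_B = 0.46 × 0.115281 = 0.0530291
Marginal: 0.0389827 + 0.0530291 = 0.0920118
P(State B | data) = 0.0530291 / 0.0920118 ≈ 0.5763

0.5763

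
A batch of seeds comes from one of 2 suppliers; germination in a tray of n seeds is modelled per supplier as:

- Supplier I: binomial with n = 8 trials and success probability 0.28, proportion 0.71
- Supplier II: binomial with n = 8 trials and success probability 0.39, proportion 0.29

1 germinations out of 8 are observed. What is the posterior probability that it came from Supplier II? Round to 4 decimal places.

By Bayes' theorem, P(k | x) = P(Z=k) f_k(x) / Σ_j P(Z=j) f_j(x).
Binomial probabilities:
  p_I = 0.224686
  p_II = 0.0980536
Weight by the priors:
  P(Z=I)·p_I = 0.71 × 0.224686 = 0.159527
  P(Z=II)·p_II = 0.29 × 0.0980536 = 0.0284355
Sum: 0.159527 + 0.0284355 = 0.187962
Responsibility of Supplier II: 0.0284355 / 0.187962 ≈ 0.1513

0.1513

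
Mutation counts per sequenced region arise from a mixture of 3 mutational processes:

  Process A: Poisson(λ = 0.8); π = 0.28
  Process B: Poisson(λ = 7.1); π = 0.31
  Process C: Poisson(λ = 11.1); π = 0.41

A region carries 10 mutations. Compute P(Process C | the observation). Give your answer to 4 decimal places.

The responsibility of component k is P(Z=k) f_k(x) divided by Σ_j P(Z=j) f_j(x).
Evaluate each component's likelihood at the observed value:
  p_A = 1.32954e-08
  p_B = 0.0740167
  p_C = 0.118249
Unnormalised posteriors:
  P(Z=A)·p_A = 0.28 × 1.32954e-08 = 3.72271e-09
  P(Z=B)·p_B = 0.31 × 0.0740167 = 0.0229452
  P(Z=C)·p_C = 0.41 × 0.118249 = 0.0484821
Sum: 3.72271e-09 + 0.0229452 + 0.0484821 = 0.0714273
P(Process C | the observation) ≈ 0.6788

0.6788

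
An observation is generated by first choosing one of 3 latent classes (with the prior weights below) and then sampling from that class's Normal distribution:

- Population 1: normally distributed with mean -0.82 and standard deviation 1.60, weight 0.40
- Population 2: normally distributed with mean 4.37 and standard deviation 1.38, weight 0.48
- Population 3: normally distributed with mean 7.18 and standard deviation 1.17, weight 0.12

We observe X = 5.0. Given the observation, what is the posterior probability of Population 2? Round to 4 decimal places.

0.9445

Posterior ∝ prior × likelihood, so P(k | x) ∝ w_k f_k(x); normalise over all components.
Normal densities:
  L_1 = (1/(1.60·√(2π)))·exp(−(5.0−-0.82)²/(2·1.60²)) = 0.249339·exp(-6.61570) = 0.000333908
  L_2 = (1/(1.38·√(2π)))·exp(−(5.0−4.37)²/(2·1.38²)) = 0.289089·exp(-0.10421) = 0.26048
  L_3 = (1/(1.17·√(2π)))·exp(−(5.0−7.18)²/(2·1.17²)) = 0.340976·exp(-1.73585) = 0.0600974
Multiply by the mixture weights:
  w_1·L_1 = 0.40 × 0.000333908 = 0.000133563
  w_2·L_2 = 0.48 × 0.26048 = 0.125031
  w_3·L_3 = 0.12 × 0.0600974 = 0.00721169
Denominator: 0.000133563 + 0.125031 + 0.00721169 = 0.132376
So the posterior for Population 2 is 0.125031 / 0.132376 ≈ 0.9445.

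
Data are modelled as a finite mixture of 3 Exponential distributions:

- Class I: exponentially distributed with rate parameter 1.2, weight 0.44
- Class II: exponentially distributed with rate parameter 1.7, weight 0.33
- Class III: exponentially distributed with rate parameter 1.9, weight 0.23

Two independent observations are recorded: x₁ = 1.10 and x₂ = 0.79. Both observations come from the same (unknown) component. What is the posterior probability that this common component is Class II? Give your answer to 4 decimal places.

Apply Bayes' rule: the posterior for each component is proportional to its prior times its likelihood at x.
Since both observations come from the same component, the likelihood for component k is f_k(x₁)·f_k(x₂).
  f_I = [1.2·e^(−1.2·1.10) = 1.2·e^(−1.3200) = 0.320562] × [0.465018] = 0.149067
  f_II = [1.7·e^(−1.7·1.10) = 1.7·e^(−1.8700) = 0.26201] × [0.443804] = 0.116281
  f_III = [1.9·e^(−1.9·1.10) = 1.9·e^(−2.0900) = 0.235006] × [0.423524] = 0.0995304
Unnormalised posteriors:
  π_I·f_I = 0.44 × 0.149067 = 0.0655896
  π_II·f_II = 0.33 × 0.116281 = 0.0383728
  π_III·f_III = 0.23 × 0.0995304 = 0.022892
Evidence: 0.0655896 + 0.0383728 + 0.022892 = 0.126854
P(Class II | x) = 0.0383728 / 0.126854 ≈ 0.3025

0.3025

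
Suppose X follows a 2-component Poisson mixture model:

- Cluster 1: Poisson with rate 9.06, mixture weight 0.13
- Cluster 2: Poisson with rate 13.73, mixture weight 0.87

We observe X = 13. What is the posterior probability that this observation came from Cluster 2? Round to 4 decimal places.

The responsibility of component k is P(Z=k) f_k(x) divided by Σ_j P(Z=j) f_j(x).
Evaluate each component's likelihood at the observed value:
  p_1 = e^(−9.06)·9.06^13/13! = 0.0517223
  p_2 = e^(−13.73)·13.73^13/13! = 0.107789
Prior × likelihood for each component:
  P(Z=1)·p_1 = 0.13 × 0.0517223 = 0.00672391
  P(Z=2)·p_2 = 0.87 × 0.107789 = 0.0937762
Marginal: 0.00672391 + 0.0937762 = 0.1005
P(Cluster 2 | x) ≈ 0.9331

0.9331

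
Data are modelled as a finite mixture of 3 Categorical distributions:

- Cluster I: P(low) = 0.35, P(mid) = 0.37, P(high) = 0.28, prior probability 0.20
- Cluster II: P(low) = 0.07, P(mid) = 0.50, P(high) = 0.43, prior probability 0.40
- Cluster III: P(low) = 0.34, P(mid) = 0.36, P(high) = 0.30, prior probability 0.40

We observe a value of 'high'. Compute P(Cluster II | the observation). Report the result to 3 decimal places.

0.494

The responsibility of component k is P(Z=k) f_k(x) divided by Σ_j P(Z=j) f_j(x).
Evaluate each component's likelihood at the observed value:
  p_I = P(high | comp) = 0.28
  p_II = P(high | comp) = 0.43
  p_III = P(high | comp) = 0.30
Prior × likelihood for each component:
  P(Z=I)·p_I = 0.20 × 0.28 = 0.056
  P(Z=II)·p_II = 0.40 × 0.43 = 0.172
  P(Z=III)·p_III = 0.40 × 0.3 = 0.12
Denominator: 0.056 + 0.172 + 0.12 = 0.348
P(Cluster II | x) = 0.172 / 0.348 ≈ 0.494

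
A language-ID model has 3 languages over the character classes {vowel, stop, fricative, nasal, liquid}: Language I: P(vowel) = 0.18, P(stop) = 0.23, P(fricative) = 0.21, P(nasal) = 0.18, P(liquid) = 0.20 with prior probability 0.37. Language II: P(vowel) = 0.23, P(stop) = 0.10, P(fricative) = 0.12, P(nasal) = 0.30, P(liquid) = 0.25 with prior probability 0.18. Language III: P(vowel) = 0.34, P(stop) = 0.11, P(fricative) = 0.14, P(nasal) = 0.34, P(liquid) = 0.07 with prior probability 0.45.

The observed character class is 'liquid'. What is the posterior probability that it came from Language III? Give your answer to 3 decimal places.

0.209

Posterior ∝ prior × likelihood, so P(k | x) ∝ π_k f_k(x); normalise over all components.
Categorical probabilities:
  f_I = 0.2
  f_II = 0.25
  f_III = 0.07
Unnormalised posteriors:
  π_I·f_I = 0.37 × 0.2 = 0.074
  π_II·f_II = 0.18 × 0.25 = 0.045
  π_III·f_III = 0.45 × 0.07 = 0.0315
Denominator: 0.074 + 0.045 + 0.0315 = 0.1505
P(Language III | the observation) ≈ 0.209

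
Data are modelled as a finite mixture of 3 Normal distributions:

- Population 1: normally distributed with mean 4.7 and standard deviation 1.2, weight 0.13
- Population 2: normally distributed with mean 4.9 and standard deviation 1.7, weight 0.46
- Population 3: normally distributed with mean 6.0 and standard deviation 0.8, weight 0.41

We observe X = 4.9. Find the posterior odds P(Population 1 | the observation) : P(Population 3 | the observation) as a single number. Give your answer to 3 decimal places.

0.537

The posterior odds equal the prior odds times the likelihood ratio: (w_i/w_j)·(f_i(x)/f_j(x)).
Evaluate each component's likelihood at the observed value:
  L_1 = (1/(1.2·√(2π)))·exp(−(4.9−4.7)²/(2·1.2²)) = 0.332452·exp(-0.01389) = 0.327866
  L_2 = (1/(1.7·√(2π)))·exp(−(4.9−4.9)²/(2·1.7²)) = 0.234672·exp(-0.00000) = 0.234672
  L_3 = (1/(0.8·√(2π)))·exp(−(4.9−6.0)²/(2·0.8²)) = 0.498678·exp(-0.94531) = 0.193765
Odds = (0.13/0.41) × (0.327866/0.193765) = 0.317073 × 1.69208 ≈ 0.537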